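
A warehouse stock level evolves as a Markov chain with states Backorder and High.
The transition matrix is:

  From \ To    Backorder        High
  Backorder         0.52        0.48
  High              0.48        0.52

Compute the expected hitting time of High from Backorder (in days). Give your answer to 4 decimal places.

2.0833

Let t(s) be the expected number of days to first reach High from state s, with t(High) = 0. Conditioning on the first day:
t(Backorder) = 1 + 0.52·t(Backorder)
Solving: t(Backorder) = 2.0833.
Expected days from Backorder to High: 2.0833.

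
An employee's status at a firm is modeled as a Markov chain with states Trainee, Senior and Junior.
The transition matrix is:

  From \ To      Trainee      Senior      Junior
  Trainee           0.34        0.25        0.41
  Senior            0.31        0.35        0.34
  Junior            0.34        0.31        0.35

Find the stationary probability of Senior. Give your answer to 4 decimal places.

Let the stationary distribution be π with π = πP and π_1 + π_2 + π_3 = 1.
π_1 = 0.34·π_1 + 0.31·π_2 + 0.34·π_3
π_2 = 0.25·π_1 + 0.35·π_2 + 0.31·π_3
Solving with the normalization constraint gives π = (0.3309, 0.3022, 0.3668).
So the stationary probability of Senior is 0.3022.

0.3022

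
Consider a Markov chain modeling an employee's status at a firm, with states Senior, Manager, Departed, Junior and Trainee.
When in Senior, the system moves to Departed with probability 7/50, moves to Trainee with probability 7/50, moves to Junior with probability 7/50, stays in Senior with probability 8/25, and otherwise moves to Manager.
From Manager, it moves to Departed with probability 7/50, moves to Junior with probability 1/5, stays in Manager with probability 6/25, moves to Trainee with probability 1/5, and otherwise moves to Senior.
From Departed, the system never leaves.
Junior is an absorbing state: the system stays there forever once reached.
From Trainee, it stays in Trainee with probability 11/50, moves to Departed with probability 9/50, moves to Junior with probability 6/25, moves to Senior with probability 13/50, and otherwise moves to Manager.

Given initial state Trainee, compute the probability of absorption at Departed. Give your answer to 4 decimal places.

0.4406

Let h(s) be the probability of absorption at Departed starting from transient state s. Then h(Departed) = 1 and h(Junior) = 0. By first-step analysis:
h(Senior) = 0.32·h(Senior) + 0.26·h(Manager) + 0.14·1 + 0.14·0 + 0.14·h(Trainee)
h(Manager) = 0.22·h(Senior) + 0.24·h(Manager) + 0.14·1 + 0.2·0 + 0.2·h(Trainee)
h(Trainee) = 0.26·h(Senior) + 0.1·h(Manager) + 0.18·1 + 0.24·0 + 0.22·h(Trainee)
Solving: h(Senior) = 0.4626, h(Manager) = 0.4341, h(Trainee) = 0.4406.
Starting from Trainee, the probability is 0.4406.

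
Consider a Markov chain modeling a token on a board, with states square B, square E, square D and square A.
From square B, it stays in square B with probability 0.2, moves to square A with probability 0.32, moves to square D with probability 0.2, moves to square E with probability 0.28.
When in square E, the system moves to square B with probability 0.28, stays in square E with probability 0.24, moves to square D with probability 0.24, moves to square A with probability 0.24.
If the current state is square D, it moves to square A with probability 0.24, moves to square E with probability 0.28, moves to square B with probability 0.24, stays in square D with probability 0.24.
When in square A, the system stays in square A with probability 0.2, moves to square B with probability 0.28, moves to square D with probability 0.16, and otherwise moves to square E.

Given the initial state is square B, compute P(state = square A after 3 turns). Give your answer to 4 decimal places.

Propagate the distribution vector 3 turns from square B.
After 0 turns: (1.0000, 0.0000, 0.0000, 0.0000)
After 1 turn: (0.2000, 0.2800, 0.2000, 0.3200)
After 2 turns: (0.2560, 0.2944, 0.2064, 0.2432)
After 3 turns: (0.2513, 0.2877, 0.2103, 0.2508)
P(in square A after 3 turns) = 0.2508

0.2508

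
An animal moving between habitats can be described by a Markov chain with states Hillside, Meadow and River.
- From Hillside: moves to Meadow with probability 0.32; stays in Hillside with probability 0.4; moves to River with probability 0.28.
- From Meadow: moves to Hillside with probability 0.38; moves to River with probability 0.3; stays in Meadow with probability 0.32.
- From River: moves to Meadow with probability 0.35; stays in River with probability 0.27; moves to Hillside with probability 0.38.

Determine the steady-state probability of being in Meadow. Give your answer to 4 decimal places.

0.3285

Let the stationary distribution be π with π = πP and π_1 + π_2 + π_3 = 1.
π_1 = 0.4·π_1 + 0.38·π_2 + 0.38·π_3
π_2 = 0.32·π_1 + 0.32·π_2 + 0.35·π_3
Solving with the normalization constraint gives π = (0.3878, 0.3285, 0.2837).
So the stationary probability of Meadow is 0.3285.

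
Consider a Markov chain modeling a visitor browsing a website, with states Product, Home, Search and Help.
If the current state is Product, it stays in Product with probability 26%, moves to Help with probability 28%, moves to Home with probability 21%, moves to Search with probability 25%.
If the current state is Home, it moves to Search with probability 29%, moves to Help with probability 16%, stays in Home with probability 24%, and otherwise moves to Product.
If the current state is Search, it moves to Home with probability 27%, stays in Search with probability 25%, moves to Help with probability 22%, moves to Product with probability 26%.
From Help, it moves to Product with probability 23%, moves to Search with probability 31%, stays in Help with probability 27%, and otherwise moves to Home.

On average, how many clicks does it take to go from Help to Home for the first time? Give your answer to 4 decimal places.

Let t(s) be the expected number of clicks to first reach Home from state s, with t(Home) = 0. Conditioning on the first click:
t(Product) = 1 + 0.26·t(Product) + 0.25·t(Search) + 0.28·t(Help)
t(Search) = 1 + 0.26·t(Product) + 0.25·t(Search) + 0.22·t(Help)
t(Help) = 1 + 0.23·t(Product) + 0.31·t(Search) + 0.27·t(Help)
Solving: t(Product) = 4.5308, t(Search) = 4.2545, t(Help) = 4.6041.
Expected clicks from Help to Home: 4.6041.

4.6041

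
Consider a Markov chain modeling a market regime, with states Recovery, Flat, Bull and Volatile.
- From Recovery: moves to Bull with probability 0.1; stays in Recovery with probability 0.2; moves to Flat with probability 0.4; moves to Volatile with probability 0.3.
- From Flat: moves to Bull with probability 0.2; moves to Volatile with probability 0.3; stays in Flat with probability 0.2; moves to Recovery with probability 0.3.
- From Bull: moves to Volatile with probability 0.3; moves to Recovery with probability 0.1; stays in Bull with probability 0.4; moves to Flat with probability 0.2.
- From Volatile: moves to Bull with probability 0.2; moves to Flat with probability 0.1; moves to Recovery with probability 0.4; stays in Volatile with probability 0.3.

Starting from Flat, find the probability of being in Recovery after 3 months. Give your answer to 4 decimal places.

0.2620

Propagate the distribution vector 3 months from Flat.
After 0 months: (0.0000, 1.0000, 0.0000, 0.0000)
After 1 month: (0.3000, 0.2000, 0.2000, 0.3000)
After 2 months: (0.2600, 0.2300, 0.2100, 0.3000)
After 3 months: (0.2620, 0.2220, 0.2160, 0.3000)
P(in Recovery after 3 months) = 0.2620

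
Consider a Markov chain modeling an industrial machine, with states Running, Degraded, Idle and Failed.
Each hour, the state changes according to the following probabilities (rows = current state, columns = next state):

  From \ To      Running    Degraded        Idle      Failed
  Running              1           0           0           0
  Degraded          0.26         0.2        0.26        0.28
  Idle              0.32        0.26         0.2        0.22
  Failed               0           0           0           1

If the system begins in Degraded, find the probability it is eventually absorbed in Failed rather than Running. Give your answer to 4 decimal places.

Let h(s) be the probability of absorption at Failed starting from transient state s. Then h(Failed) = 1 and h(Running) = 0. By first-step analysis:
h(Degraded) = 0.26·0 + 0.2·h(Degraded) + 0.26·h(Idle) + 0.28·1
h(Idle) = 0.32·0 + 0.26·h(Degraded) + 0.2·h(Idle) + 0.22·1
Solving: h(Degraded) = 0.4913, h(Idle) = 0.4347.
Starting from Degraded, the probability is 0.4913.

0.4913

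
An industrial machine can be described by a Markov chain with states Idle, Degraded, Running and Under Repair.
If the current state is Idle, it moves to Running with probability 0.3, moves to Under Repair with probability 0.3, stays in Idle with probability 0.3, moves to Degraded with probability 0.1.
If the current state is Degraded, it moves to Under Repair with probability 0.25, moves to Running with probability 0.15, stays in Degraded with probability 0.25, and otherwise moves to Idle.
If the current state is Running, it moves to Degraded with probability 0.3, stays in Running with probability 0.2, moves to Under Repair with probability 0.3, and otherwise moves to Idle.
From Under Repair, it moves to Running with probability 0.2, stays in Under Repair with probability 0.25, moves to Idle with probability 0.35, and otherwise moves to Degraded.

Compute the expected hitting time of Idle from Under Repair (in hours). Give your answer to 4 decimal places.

3.1082

Let t(s) be the expected number of hours to first reach Idle from state s, with t(Idle) = 0. Conditioning on the first hour:
t(Degraded) = 1 + 0.25·t(Degraded) + 0.15·t(Running) + 0.25·t(Under Repair)
t(Running) = 1 + 0.3·t(Degraded) + 0.2·t(Running) + 0.3·t(Under Repair)
t(Under Repair) = 1 + 0.2·t(Degraded) + 0.2·t(Running) + 0.25·t(Under Repair)
Solving: t(Degraded) = 3.0838, t(Running) = 3.5720, t(Under Repair) = 3.1082.
Expected hours from Under Repair to Idle: 3.1082.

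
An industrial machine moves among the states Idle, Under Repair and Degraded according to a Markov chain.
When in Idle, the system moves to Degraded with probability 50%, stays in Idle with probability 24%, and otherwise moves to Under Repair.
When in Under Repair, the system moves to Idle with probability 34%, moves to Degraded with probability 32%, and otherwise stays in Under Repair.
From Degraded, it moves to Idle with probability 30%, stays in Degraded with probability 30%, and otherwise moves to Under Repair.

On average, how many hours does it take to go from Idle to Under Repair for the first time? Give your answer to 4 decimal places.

3.1414

Let t(s) be the expected number of hours to first reach Under Repair from state s, with t(Under Repair) = 0. Conditioning on the first hour:
t(Idle) = 1 + 0.24·t(Idle) + 0.5·t(Degraded)
t(Degraded) = 1 + 0.3·t(Idle) + 0.3·t(Degraded)
Solving: t(Idle) = 3.1414, t(Degraded) = 2.7749.
Expected hours from Idle to Under Repair: 3.1414.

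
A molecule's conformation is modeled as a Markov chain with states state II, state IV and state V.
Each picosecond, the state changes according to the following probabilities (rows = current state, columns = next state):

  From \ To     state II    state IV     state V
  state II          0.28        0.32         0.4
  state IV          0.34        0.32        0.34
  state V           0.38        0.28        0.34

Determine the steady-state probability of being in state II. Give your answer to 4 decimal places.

0.3343

Let the stationary distribution be π with π = πP and π_1 + π_2 + π_3 = 1.
π_1 = 0.28·π_1 + 0.34·π_2 + 0.38·π_3
π_2 = 0.32·π_1 + 0.32·π_2 + 0.28·π_3
Solving with the normalization constraint gives π = (0.3343, 0.3056, 0.3601).
So the stationary probability of state II is 0.3343.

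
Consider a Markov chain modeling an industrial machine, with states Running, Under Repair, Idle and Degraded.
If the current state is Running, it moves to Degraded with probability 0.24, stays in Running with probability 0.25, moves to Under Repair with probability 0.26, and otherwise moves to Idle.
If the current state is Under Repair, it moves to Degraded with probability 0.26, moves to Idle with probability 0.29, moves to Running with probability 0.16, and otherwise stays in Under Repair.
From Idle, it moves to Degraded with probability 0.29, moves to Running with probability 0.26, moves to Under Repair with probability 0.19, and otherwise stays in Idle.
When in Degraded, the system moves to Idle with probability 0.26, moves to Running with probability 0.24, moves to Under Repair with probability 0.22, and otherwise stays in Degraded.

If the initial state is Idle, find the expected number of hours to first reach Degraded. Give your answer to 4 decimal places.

3.6848

Let t(s) be the expected number of hours to first reach Degraded from state s, with t(Degraded) = 0. Conditioning on the first hour:
t(Running) = 1 + 0.25·t(Running) + 0.26·t(Under Repair) + 0.25·t(Idle)
t(Under Repair) = 1 + 0.16·t(Running) + 0.29·t(Under Repair) + 0.29·t(Idle)
t(Idle) = 1 + 0.26·t(Running) + 0.19·t(Under Repair) + 0.26·t(Idle)
Solving: t(Running) = 3.8743, t(Under Repair) = 3.7866, t(Idle) = 3.6848.
Expected hours from Idle to Degraded: 3.6848.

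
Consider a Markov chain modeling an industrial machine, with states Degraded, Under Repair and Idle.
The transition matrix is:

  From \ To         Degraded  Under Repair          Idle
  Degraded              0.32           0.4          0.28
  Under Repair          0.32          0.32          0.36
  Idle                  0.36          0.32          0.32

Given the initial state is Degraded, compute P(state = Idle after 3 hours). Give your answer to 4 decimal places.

0.3206

Propagate the distribution vector 3 hours from Degraded.
After 0 hours: (1.0000, 0.0000, 0.0000)
After 1 hour: (0.3200, 0.4000, 0.2800)
After 2 hours: (0.3312, 0.3456, 0.3232)
After 3 hours: (0.3329, 0.3465, 0.3206)
P(in Idle after 3 hours) = 0.3206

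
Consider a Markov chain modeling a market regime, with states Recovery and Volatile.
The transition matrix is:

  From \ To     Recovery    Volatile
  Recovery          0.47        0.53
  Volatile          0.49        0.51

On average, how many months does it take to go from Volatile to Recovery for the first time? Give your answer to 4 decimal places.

Let t(s) be the expected number of months to first reach Recovery from state s, with t(Recovery) = 0. Conditioning on the first month:
t(Volatile) = 1 + 0.51·t(Volatile)
Solving: t(Volatile) = 2.0408.
Expected months from Volatile to Recovery: 2.0408.

2.0408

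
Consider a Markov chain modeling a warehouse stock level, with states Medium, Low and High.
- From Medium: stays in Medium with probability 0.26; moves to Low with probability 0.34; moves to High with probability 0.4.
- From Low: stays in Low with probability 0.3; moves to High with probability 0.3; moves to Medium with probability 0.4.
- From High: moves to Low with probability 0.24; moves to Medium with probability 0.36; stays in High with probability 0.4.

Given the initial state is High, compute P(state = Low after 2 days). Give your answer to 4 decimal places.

Sum over the intermediate state after 1 day:
P = P(High→Medium)·P(Medium→Low) + P(High→Low)·P(Low→Low) + P(High→High)·P(High→Low)
  = 0.36×0.34 + 0.24×0.3 + 0.4×0.24
  = 0.1224 + 0.0720 + 0.0960 = 0.2904

0.2904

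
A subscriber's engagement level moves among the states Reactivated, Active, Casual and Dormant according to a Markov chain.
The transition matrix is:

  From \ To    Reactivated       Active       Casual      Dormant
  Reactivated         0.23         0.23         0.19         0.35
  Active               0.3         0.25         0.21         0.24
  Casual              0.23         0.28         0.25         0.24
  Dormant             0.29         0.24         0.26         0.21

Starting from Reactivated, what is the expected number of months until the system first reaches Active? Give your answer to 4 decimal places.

4.0980

Let t(s) be the expected number of months to first reach Active from state s, with t(Active) = 0. Conditioning on the first month:
t(Reactivated) = 1 + 0.23·t(Reactivated) + 0.19·t(Casual) + 0.35·t(Dormant)
t(Casual) = 1 + 0.23·t(Reactivated) + 0.25·t(Casual) + 0.24·t(Dormant)
t(Dormant) = 1 + 0.29·t(Reactivated) + 0.26·t(Casual) + 0.21·t(Dormant)
Solving: t(Reactivated) = 4.0980, t(Casual) = 3.8857, t(Dormant) = 4.0490.
Expected months from Reactivated to Active: 4.0980.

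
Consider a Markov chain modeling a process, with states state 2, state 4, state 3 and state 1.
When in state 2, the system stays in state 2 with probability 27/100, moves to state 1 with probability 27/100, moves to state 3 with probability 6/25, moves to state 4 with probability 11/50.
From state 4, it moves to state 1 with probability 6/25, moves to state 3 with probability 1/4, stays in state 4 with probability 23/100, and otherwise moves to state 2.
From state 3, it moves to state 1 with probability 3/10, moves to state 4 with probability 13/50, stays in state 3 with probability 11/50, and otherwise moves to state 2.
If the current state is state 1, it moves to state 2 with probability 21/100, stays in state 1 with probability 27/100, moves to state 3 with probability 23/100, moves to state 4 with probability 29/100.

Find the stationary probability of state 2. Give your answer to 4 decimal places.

Let the stationary distribution be π with π = πP and π_1 + π_2 + π_3 + π_4 = 1.
π_1 = 0.27·π_1 + 0.28·π_2 + 0.22·π_3 + 0.21·π_4
π_2 = 0.22·π_1 + 0.23·π_2 + 0.26·π_3 + 0.29·π_4
π_3 = 0.24·π_1 + 0.25·π_2 + 0.22·π_3 + 0.23·π_4
Solving with the normalization constraint gives π = (0.2446, 0.2508, 0.2351, 0.2695).
So the stationary probability of state 2 is 0.2446.

0.2446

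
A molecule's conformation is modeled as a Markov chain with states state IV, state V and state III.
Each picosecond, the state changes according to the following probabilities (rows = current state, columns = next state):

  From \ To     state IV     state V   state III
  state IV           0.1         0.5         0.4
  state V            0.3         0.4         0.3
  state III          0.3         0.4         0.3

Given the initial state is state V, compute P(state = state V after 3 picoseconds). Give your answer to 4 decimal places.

Propagate the distribution vector 3 picoseconds from state V.
After 0 picoseconds: (0.0000, 1.0000, 0.0000)
After 1 picosecond: (0.3000, 0.4000, 0.3000)
After 2 picoseconds: (0.2400, 0.4300, 0.3300)
After 3 picoseconds: (0.2520, 0.4240, 0.3240)
P(in state V after 3 picoseconds) = 0.4240

0.4240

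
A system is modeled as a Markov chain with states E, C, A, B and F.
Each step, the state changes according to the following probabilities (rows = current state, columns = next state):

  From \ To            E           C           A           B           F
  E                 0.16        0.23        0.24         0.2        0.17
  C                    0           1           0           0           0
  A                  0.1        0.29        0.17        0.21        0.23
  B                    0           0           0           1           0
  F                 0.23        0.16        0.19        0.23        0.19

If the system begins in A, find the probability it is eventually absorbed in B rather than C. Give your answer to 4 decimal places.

0.4559

Let h(s) be the probability of absorption at B starting from transient state s. Then h(B) = 1 and h(C) = 0. By first-step analysis:
h(E) = 0.16·h(E) + 0.23·0 + 0.24·h(A) + 0.2·1 + 0.17·h(F)
h(A) = 0.1·h(E) + 0.29·0 + 0.17·h(A) + 0.21·1 + 0.23·h(F)
h(F) = 0.23·h(E) + 0.16·0 + 0.19·h(A) + 0.23·1 + 0.19·h(F)
Solving: h(E) = 0.4747, h(A) = 0.4559, h(F) = 0.5257.
Starting from A, the probability is 0.4559.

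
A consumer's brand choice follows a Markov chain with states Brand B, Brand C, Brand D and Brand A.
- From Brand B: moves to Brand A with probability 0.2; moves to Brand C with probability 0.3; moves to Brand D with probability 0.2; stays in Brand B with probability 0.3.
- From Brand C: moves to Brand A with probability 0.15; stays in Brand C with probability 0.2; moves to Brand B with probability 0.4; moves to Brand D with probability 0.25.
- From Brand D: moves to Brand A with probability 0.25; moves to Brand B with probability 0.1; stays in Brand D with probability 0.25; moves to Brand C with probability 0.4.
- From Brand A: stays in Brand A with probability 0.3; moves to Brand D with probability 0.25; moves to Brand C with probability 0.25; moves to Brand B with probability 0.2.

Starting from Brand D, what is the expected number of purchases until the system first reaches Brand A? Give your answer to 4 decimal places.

Let t(s) be the expected number of purchases to first reach Brand A from state s, with t(Brand A) = 0. Conditioning on the first purchase:
t(Brand B) = 1 + 0.3·t(Brand B) + 0.3·t(Brand C) + 0.2·t(Brand D)
t(Brand C) = 1 + 0.4·t(Brand B) + 0.2·t(Brand C) + 0.25·t(Brand D)
t(Brand D) = 1 + 0.1·t(Brand B) + 0.4·t(Brand C) + 0.25·t(Brand D)
Solving: t(Brand B) = 5.0856, t(Brand C) = 5.3056, t(Brand D) = 4.8411.
Expected purchases from Brand D to Brand A: 4.8411.

4.8411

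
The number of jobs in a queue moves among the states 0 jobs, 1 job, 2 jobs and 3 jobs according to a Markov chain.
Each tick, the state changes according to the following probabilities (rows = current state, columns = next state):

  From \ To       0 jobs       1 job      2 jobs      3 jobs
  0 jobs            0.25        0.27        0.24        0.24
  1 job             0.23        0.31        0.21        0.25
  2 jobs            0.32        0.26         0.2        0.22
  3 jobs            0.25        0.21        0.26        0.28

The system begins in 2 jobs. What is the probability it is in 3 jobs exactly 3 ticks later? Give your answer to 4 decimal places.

0.2480

Propagate the distribution vector 3 ticks from 2 jobs.
After 0 ticks: (0.0000, 0.0000, 1.0000, 0.0000)
After 1 tick: (0.3200, 0.2600, 0.2000, 0.2200)
After 2 ticks: (0.2588, 0.2652, 0.2286, 0.2474)
After 3 ticks: (0.2607, 0.2635, 0.2278, 0.2480)
P(in 3 jobs after 3 ticks) = 0.2480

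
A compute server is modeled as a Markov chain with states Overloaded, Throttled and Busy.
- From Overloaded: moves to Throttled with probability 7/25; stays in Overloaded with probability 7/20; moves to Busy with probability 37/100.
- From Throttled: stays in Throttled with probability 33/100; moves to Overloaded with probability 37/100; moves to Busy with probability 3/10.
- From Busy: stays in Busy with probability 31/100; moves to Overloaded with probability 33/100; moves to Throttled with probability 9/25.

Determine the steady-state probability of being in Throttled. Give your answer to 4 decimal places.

0.3223

Let the stationary distribution be π with π = πP and π_1 + π_2 + π_3 = 1.
π_1 = 0.35·π_1 + 0.37·π_2 + 0.33·π_3
π_2 = 0.28·π_1 + 0.33·π_2 + 0.36·π_3
Solving with the normalization constraint gives π = (0.3499, 0.3223, 0.3278).
So the stationary probability of Throttled is 0.3223.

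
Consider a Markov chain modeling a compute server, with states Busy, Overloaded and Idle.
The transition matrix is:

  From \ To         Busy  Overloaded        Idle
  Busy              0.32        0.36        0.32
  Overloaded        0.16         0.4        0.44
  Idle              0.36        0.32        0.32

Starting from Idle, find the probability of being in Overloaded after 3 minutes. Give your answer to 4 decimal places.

Propagate the distribution vector 3 minutes from Idle.
After 0 minutes: (0.0000, 0.0000, 1.0000)
After 1 minute: (0.3600, 0.3200, 0.3200)
After 2 minutes: (0.2816, 0.3600, 0.3584)
After 3 minutes: (0.2767, 0.3601, 0.3632)
P(in Overloaded after 3 minutes) = 0.3601

0.3601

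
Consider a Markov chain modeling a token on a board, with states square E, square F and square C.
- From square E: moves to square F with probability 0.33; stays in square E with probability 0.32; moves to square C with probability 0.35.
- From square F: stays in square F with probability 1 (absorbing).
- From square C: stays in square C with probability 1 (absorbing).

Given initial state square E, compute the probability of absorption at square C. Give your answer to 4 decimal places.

Let h(s) be the probability of absorption at square C starting from transient state s. Then h(square C) = 1 and h(square F) = 0. By first-step analysis:
h(square E) = 0.32·h(square E) + 0.33·0 + 0.35·1
Solving: h(square E) = 0.5147.
Starting from square E, the probability is 0.5147.

0.5147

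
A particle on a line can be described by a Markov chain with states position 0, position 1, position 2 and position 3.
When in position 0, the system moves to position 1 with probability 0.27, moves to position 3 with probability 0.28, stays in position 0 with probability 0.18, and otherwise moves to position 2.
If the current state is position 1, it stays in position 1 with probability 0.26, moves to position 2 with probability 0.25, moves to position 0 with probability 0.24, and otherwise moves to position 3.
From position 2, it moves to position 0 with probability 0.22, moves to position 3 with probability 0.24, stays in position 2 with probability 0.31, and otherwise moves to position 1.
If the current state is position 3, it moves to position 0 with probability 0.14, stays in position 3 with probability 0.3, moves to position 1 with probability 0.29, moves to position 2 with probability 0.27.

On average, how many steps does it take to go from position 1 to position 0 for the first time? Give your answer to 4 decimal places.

4.7952

Let t(s) be the expected number of steps to first reach position 0 from state s, with t(position 0) = 0. Conditioning on the first step:
t(position 1) = 1 + 0.26·t(position 1) + 0.25·t(position 2) + 0.25·t(position 3)
t(position 2) = 1 + 0.23·t(position 1) + 0.31·t(position 2) + 0.24·t(position 3)
t(position 3) = 1 + 0.29·t(position 1) + 0.27·t(position 2) + 0.3·t(position 3)
Solving: t(position 1) = 4.7952, t(position 2) = 4.8919, t(position 3) = 5.3020.
Expected steps from position 1 to position 0: 4.7952.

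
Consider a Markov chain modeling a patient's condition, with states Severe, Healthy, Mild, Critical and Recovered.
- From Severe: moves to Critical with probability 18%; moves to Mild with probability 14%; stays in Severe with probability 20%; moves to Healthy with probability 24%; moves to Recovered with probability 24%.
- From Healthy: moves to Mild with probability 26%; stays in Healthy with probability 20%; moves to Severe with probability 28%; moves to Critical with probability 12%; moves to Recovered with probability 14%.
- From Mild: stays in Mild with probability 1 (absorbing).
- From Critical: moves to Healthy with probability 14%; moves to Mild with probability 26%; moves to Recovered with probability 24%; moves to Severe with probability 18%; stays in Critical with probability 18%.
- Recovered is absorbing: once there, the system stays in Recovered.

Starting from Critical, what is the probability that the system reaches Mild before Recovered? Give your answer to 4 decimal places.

0.5141

Let h(s) be the probability of absorption at Mild starting from transient state s. Then h(Mild) = 1 and h(Recovered) = 0. By first-step analysis:
h(Severe) = 0.2·h(Severe) + 0.24·h(Healthy) + 0.14·1 + 0.18·h(Critical) + 0.24·0
h(Healthy) = 0.28·h(Severe) + 0.2·h(Healthy) + 0.26·1 + 0.12·h(Critical) + 0.14·0
h(Critical) = 0.18·h(Severe) + 0.14·h(Healthy) + 0.26·1 + 0.18·h(Critical) + 0.24·0
Solving: h(Severe) = 0.4595, h(Healthy) = 0.5630, h(Critical) = 0.5141.
Starting from Critical, the probability is 0.5141.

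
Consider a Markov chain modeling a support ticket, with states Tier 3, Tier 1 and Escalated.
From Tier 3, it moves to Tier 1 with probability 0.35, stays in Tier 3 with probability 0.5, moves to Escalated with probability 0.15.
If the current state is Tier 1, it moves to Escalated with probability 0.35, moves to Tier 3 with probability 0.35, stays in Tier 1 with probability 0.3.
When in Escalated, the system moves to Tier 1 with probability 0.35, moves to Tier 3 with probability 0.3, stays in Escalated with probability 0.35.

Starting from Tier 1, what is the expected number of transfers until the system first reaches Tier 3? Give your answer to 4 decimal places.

Let t(s) be the expected number of transfers to first reach Tier 3 from state s, with t(Tier 3) = 0. Conditioning on the first transfer:
t(Tier 1) = 1 + 0.3·t(Tier 1) + 0.35·t(Escalated)
t(Escalated) = 1 + 0.35·t(Tier 1) + 0.35·t(Escalated)
Solving: t(Tier 1) = 3.0075, t(Escalated) = 3.1579.
Expected transfers from Tier 1 to Tier 3: 3.0075.

3.0075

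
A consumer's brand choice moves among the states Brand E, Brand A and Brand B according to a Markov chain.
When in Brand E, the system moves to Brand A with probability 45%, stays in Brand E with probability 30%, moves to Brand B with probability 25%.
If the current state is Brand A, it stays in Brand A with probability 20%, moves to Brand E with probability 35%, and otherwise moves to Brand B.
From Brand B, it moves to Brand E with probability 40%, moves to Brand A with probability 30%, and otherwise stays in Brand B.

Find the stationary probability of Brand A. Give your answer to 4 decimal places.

Let the stationary distribution be π with π = πP and π_1 + π_2 + π_3 = 1.
π_1 = 0.3·π_1 + 0.35·π_2 + 0.4·π_3
π_2 = 0.45·π_1 + 0.2·π_2 + 0.3·π_3
Solving with the normalization constraint gives π = (0.3491, 0.3203, 0.3306).
So the stationary probability of Brand A is 0.3203.

0.3203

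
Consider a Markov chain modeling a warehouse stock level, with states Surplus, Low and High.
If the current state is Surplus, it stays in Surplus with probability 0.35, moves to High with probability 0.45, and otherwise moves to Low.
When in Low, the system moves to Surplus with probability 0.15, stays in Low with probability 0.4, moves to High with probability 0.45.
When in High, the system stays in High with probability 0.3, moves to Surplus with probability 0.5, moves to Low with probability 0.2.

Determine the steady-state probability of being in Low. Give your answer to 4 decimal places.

Let the stationary distribution be π with π = πP and π_1 + π_2 + π_3 = 1.
π_1 = 0.35·π_1 + 0.15·π_2 + 0.5·π_3
π_2 = 0.2·π_1 + 0.4·π_2 + 0.2·π_3
Solving with the normalization constraint gives π = (0.3587, 0.2500, 0.3913).
So the stationary probability of Low is 0.2500.

0.2500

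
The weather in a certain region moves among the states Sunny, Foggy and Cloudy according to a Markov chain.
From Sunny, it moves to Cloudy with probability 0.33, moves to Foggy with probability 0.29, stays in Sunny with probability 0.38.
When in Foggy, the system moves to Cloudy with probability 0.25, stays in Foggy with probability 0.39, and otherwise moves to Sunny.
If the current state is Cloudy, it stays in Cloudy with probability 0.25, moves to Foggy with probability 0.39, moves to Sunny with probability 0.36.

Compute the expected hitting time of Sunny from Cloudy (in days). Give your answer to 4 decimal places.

Let t(s) be the expected number of days to first reach Sunny from state s, with t(Sunny) = 0. Conditioning on the first day:
t(Foggy) = 1 + 0.39·t(Foggy) + 0.25·t(Cloudy)
t(Cloudy) = 1 + 0.39·t(Foggy) + 0.25·t(Cloudy)
Solving: t(Foggy) = 2.7778, t(Cloudy) = 2.7778.
Expected days from Cloudy to Sunny: 2.7778.

2.7778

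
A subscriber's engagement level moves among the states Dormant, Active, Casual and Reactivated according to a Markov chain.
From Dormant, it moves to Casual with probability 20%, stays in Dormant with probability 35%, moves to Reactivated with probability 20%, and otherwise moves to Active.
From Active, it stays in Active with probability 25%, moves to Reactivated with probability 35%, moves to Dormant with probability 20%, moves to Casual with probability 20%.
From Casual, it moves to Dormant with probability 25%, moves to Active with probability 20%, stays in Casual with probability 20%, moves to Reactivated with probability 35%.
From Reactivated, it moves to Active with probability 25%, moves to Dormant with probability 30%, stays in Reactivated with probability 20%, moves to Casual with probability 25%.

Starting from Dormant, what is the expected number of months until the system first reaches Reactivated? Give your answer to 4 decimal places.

Let t(s) be the expected number of months to first reach Reactivated from state s, with t(Reactivated) = 0. Conditioning on the first month:
t(Dormant) = 1 + 0.35·t(Dormant) + 0.25·t(Active) + 0.2·t(Casual)
t(Active) = 1 + 0.2·t(Dormant) + 0.25·t(Active) + 0.2·t(Casual)
t(Casual) = 1 + 0.25·t(Dormant) + 0.2·t(Active) + 0.2·t(Casual)
Solving: t(Dormant) = 3.7594, t(Active) = 3.1955, t(Casual) = 3.2237.
Expected months from Dormant to Reactivated: 3.7594.

3.7594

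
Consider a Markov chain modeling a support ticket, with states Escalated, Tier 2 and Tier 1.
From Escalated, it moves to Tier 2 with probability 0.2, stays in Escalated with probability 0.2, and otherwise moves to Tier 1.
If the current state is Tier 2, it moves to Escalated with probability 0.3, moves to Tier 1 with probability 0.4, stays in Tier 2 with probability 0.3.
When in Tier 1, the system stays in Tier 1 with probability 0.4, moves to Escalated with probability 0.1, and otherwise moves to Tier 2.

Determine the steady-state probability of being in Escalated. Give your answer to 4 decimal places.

0.1930

Let the stationary distribution be π with π = πP and π_1 + π_2 + π_3 = 1.
π_1 = 0.2·π_1 + 0.3·π_2 + 0.1·π_3
π_2 = 0.2·π_1 + 0.3·π_2 + 0.5·π_3
Solving with the normalization constraint gives π = (0.1930, 0.3684, 0.4386).
So the stationary probability of Escalated is 0.1930.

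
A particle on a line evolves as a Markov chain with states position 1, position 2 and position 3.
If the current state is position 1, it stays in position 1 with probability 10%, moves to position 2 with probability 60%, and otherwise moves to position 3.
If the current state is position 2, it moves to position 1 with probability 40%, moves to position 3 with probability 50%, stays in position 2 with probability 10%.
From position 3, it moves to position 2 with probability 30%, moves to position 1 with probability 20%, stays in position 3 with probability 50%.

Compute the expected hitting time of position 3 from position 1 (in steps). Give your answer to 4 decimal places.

Let t(s) be the expected number of steps to first reach position 3 from state s, with t(position 3) = 0. Conditioning on the first step:
t(position 1) = 1 + 0.1·t(position 1) + 0.6·t(position 2)
t(position 2) = 1 + 0.4·t(position 1) + 0.1·t(position 2)
Solving: t(position 1) = 2.6316, t(position 2) = 2.2807.
Expected steps from position 1 to position 3: 2.6316.

2.6316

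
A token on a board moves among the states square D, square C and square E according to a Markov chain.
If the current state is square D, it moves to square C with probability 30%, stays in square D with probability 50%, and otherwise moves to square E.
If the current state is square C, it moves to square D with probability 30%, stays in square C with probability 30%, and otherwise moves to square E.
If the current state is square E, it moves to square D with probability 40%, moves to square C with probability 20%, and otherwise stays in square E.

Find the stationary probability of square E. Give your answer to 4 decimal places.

Let the stationary distribution be π with π = πP and π_1 + π_2 + π_3 = 1.
π_1 = 0.5·π_1 + 0.3·π_2 + 0.4·π_3
π_2 = 0.3·π_1 + 0.3·π_2 + 0.2·π_3
Solving with the normalization constraint gives π = (0.4146, 0.2683, 0.3171).
So the stationary probability of square E is 0.3171.

0.3171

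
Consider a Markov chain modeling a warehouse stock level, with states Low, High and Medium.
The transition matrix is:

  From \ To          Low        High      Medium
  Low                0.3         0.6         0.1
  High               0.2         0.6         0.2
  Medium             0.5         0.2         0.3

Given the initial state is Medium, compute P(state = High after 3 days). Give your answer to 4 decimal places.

0.5280

Propagate the distribution vector 3 days from Medium.
After 0 days: (0.0000, 0.0000, 1.0000)
After 1 day: (0.5000, 0.2000, 0.3000)
After 2 days: (0.3400, 0.4800, 0.1800)
After 3 days: (0.2880, 0.5280, 0.1840)
P(in High after 3 days) = 0.5280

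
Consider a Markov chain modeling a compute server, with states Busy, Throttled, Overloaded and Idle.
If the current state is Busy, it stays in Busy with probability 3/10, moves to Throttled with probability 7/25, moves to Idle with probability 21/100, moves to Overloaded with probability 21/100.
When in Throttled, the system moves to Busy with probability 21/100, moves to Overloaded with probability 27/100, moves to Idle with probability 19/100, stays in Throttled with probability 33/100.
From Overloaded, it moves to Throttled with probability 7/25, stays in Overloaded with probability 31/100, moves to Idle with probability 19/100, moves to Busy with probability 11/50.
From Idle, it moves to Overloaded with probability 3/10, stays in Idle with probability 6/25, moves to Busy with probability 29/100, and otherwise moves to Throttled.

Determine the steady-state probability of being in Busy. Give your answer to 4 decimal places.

0.2518

Let the stationary distribution be π with π = πP and π_1 + π_2 + π_3 + π_4 = 1.
π_1 = 0.3·π_1 + 0.21·π_2 + 0.22·π_3 + 0.29·π_4
π_2 = 0.28·π_1 + 0.33·π_2 + 0.28·π_3 + 0.17·π_4
π_3 = 0.21·π_1 + 0.27·π_2 + 0.31·π_3 + 0.3·π_4
Solving with the normalization constraint gives π = (0.2518, 0.2710, 0.2719, 0.2053).
So the stationary probability of Busy is 0.2518.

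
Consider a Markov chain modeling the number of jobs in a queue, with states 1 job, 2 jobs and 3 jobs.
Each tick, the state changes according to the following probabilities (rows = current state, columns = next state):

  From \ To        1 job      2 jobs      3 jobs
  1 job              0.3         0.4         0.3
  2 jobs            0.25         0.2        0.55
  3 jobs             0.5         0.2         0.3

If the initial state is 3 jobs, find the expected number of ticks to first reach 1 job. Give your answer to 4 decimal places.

Let t(s) be the expected number of ticks to first reach 1 job from state s, with t(1 job) = 0. Conditioning on the first tick:
t(2 jobs) = 1 + 0.2·t(2 jobs) + 0.55·t(3 jobs)
t(3 jobs) = 1 + 0.2·t(2 jobs) + 0.3·t(3 jobs)
Solving: t(2 jobs) = 2.7778, t(3 jobs) = 2.2222.
Expected ticks from 3 jobs to 1 job: 2.2222.

2.2222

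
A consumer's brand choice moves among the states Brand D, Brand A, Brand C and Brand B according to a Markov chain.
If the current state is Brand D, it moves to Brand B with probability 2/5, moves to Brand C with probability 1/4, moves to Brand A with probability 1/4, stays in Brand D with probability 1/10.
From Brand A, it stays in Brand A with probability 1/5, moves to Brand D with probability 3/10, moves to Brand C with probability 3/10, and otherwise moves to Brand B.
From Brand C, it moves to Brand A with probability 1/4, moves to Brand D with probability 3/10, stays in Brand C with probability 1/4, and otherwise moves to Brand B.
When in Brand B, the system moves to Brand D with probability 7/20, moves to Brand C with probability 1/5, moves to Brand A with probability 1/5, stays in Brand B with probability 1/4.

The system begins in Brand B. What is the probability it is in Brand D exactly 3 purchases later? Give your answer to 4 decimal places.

Propagate the distribution vector 3 purchases from Brand B.
After 0 purchases: (0.0000, 0.0000, 0.0000, 1.0000)
After 1 purchase: (0.3500, 0.2000, 0.2000, 0.2500)
After 2 purchases: (0.2425, 0.2275, 0.2475, 0.2825)
After 3 purchases: (0.2656, 0.2245, 0.2473, 0.2626)
P(in Brand D after 3 purchases) = 0.2656

0.2656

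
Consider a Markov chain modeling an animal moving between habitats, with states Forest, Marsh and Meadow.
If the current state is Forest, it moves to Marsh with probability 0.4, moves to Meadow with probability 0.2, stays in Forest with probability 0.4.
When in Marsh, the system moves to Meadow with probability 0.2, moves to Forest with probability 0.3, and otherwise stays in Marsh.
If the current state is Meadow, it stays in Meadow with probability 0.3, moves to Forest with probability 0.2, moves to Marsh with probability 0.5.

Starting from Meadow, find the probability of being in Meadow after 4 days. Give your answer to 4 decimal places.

Propagate the distribution vector 4 days from Meadow.
After 0 days: (0.0000, 0.0000, 1.0000)
After 1 day: (0.2000, 0.5000, 0.3000)
After 2 days: (0.2900, 0.4800, 0.2300)
After 3 days: (0.3060, 0.4710, 0.2230)
After 4 days: (0.3083, 0.4694, 0.2223)
P(in Meadow after 4 days) = 0.2223

0.2223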